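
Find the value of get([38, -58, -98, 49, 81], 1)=-58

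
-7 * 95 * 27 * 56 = -1005480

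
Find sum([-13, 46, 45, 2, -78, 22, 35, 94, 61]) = (-13) + 46 + 45 + 2 + (-78) + 22 + 35 + 94 + 61
= 214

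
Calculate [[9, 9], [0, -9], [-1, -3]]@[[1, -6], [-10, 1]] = C[0][0] = (9)*(1) + (9)*(-10) = -81
C[0][1] = (9)*(-6) + (9)*(1) = -45
C[1][0] = (0)*(1) + (-9)*(-10) = 90
C[1][1] = (0)*(-6) + (-9)*(1) = -9
C[2][0] = (-1)*(1) + (-3)*(-10) = 29
C[2][1] = (-1)*(-6) + (-3)*(1) = 3
= [[-81, -45], [90, -9], [29, 3]]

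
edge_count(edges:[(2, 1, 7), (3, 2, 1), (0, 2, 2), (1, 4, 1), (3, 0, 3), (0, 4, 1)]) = 6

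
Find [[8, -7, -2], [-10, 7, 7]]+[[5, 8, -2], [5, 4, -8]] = [[13, 1, -4], [-5, 11, -1]]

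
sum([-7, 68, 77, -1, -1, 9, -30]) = 115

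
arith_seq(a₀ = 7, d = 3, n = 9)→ [7, 10, 13, 16, 19, 22, 25, 28, 31]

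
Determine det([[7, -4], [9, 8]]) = (7)*(8) - (-4)*(9)
= 92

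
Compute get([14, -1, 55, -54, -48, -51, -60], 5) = -51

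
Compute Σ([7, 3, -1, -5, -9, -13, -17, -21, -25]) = -81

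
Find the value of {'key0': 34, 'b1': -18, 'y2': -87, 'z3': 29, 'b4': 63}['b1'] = -18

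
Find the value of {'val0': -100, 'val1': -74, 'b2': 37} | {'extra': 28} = {'val0': -100, 'val1': -74, 'b2': 37, 'extra': 28}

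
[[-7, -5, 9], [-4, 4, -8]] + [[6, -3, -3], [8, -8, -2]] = [[-1, -8, 6], [4, -4, -10]]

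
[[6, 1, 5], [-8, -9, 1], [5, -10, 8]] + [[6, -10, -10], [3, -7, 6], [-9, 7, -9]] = [[12, -9, -5], [-5, -16, 7], [-4, -3, -1]]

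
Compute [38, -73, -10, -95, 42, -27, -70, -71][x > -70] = [38, -10, 42, -27]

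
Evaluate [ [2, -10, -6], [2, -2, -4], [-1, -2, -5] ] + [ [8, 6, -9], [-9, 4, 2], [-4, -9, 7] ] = [[10, -4, -15], [-7, 2, -2], [-5, -11, 2]]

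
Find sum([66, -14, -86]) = 66 + (-14) + (-86)
= -34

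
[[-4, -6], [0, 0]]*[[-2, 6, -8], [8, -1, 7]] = C[0][0] = (-4)*(-2) + (-6)*(8) = -40
C[0][1] = (-4)*(6) + (-6)*(-1) = -18
C[0][2] = (-4)*(-8) + (-6)*(7) = -10
C[1][0] = (0)*(-2) + (0)*(8) = 0
C[1][1] = (0)*(6) + (0)*(-1) = 0
C[1][2] = (0)*(-8) + (0)*(7) = 0
= [[-40, -18, -10], [0, 0, 0]]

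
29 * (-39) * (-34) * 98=3768492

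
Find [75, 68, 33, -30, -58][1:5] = [68, 33, -30, -58]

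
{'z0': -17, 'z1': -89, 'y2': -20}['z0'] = -17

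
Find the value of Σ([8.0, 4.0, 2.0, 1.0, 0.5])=15.5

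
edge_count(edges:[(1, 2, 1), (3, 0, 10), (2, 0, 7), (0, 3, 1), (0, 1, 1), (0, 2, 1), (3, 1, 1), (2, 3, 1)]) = 8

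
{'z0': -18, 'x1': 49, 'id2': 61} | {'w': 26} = {'z0': -18, 'x1': 49, 'id2': 61, 'w': 26}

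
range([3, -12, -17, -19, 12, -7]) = 31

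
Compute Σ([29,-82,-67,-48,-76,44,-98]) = 29 + (-82) + (-67) + (-48) + (-76) + 44 + (-98)
= -298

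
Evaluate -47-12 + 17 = -42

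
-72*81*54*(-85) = 26768880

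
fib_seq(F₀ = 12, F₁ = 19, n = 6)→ [12, 19, 31, 50, 81, 131]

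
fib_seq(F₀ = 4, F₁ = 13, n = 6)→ [4, 13, 17, 30, 47, 77]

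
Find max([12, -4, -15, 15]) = 15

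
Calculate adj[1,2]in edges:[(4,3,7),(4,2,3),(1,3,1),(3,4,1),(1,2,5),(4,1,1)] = 5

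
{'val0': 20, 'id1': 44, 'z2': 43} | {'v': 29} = {'val0': 20, 'id1': 44, 'z2': 43, 'v': 29}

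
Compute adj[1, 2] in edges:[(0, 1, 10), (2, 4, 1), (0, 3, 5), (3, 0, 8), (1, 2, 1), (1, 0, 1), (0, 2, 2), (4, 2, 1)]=1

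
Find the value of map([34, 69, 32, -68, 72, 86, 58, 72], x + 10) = [44, 79, 42, -58, 82, 96, 68, 82]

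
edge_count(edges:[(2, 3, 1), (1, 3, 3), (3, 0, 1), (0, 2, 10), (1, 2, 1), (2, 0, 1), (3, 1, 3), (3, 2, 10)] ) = 8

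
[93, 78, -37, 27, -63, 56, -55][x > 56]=[93, 78]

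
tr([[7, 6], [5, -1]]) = 6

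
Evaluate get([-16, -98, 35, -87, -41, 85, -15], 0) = -16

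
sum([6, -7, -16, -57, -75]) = 6 + (-7) + (-16) + (-57) + (-75)
= -149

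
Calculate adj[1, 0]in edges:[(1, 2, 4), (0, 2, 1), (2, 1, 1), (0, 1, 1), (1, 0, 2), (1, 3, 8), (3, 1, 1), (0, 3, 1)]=2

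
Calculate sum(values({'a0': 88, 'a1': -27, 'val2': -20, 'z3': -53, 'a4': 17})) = 5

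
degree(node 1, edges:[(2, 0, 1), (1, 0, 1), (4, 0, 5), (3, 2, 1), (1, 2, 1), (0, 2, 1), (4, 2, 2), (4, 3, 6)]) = incident: (1,0), (1,2)
= 2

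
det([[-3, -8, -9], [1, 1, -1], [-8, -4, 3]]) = (1)*(-3)*det([[1, -1], [-4, 3]]) + (-1)*(-8)*det([[1, -1], [-8, 3]]) + (1)*(-9)*det([[1, 1], [-8, -4]])
= 3 + -40 + -36
= -73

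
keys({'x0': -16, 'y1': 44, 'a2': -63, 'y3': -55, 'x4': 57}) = ['x0', 'y1', 'a2', 'y3', 'x4']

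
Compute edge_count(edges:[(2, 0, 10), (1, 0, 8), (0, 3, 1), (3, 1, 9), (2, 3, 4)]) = 5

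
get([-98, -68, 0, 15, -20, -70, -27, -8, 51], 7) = -8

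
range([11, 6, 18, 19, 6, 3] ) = 16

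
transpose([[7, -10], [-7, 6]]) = [[7, -7], [-10, 6]]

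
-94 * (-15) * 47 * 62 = 4108740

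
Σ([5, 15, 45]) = 5 + 15 + 45
= 65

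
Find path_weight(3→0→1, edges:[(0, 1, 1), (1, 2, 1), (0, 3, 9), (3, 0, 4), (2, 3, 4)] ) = 5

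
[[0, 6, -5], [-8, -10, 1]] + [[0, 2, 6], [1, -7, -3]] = [[0, 8, 1], [-7, -17, -2]]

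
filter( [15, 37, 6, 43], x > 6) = keep x where x > 6: 15✓, 37✓, 6✗, 43✓
= [15, 37, 43]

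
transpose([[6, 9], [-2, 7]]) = [[6, -2], [9, 7]]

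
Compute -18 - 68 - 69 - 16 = -171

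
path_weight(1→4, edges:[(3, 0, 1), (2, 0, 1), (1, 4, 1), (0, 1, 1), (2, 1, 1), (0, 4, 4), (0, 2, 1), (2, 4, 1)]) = w(1→4)=1
= 1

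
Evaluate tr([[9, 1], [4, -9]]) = diagonal: 9 + (-9)
= 0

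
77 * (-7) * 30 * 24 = -388080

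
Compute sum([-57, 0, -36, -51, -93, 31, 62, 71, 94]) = (-57) + 0 + (-36) + (-51) + (-93) + 31 + 62 + 71 + 94
= 21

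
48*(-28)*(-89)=119616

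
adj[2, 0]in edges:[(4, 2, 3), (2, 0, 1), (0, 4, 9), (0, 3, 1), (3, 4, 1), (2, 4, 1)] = 1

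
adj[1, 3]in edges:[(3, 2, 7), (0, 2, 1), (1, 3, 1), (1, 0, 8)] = 1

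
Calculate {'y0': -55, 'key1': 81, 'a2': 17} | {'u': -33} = {'y0': -55, 'key1': 81, 'a2': 17, 'u': -33}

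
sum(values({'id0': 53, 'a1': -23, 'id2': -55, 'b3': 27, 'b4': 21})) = 23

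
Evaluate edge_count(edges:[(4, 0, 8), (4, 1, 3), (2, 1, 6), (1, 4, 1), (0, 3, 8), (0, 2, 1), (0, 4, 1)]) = 7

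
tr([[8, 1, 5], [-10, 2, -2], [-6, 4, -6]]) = diagonal: 8 + 2 + (-6)
= 4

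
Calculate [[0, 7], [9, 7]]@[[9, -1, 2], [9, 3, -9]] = C[0][0] = (0)*(9) + (7)*(9) = 63
C[0][1] = (0)*(-1) + (7)*(3) = 21
C[0][2] = (0)*(2) + (7)*(-9) = -63
C[1][0] = (9)*(9) + (7)*(9) = 144
C[1][1] = (9)*(-1) + (7)*(3) = 12
C[1][2] = (9)*(2) + (7)*(-9) = -45
= [[63, 21, -63], [144, 12, -45]]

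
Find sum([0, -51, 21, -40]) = 0 + (-51) + 21 + (-40)
= -70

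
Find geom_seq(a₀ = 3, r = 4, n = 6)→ a_0 = 3*4^0 = 3
a_1 = 3*4^1 = 12
a_2 = 3*4^2 = 48
...
= [3, 12, 48, 192, 768, 3072]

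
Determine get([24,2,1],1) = 2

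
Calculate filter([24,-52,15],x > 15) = [24]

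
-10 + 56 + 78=124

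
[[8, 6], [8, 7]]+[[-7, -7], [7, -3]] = [[1, -1], [15, 4]]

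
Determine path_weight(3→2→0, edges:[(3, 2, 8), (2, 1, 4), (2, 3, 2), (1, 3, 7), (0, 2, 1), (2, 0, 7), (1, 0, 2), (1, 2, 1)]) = w(3→2)=8 + w(2→0)=7
= 15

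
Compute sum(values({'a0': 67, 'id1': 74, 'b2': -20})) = 67 + 74 + (-20)
= 121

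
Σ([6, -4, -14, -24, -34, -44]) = -114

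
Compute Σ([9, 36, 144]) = 9 + 36 + 144
= 189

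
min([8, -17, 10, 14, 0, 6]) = -17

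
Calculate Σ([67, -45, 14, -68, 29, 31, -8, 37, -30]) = 67 + (-45) + 14 + (-68) + 29 + 31 + (-8) + 37 + (-30)
= 27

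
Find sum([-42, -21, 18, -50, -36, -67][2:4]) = slice → [18, -50]
18 + (-50)
= -32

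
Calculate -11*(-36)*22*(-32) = -278784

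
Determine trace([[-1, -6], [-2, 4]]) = diagonal: (-1) + 4
= 3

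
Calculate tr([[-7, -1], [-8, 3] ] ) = -4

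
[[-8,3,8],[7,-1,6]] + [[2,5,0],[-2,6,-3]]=[[-6, 8, 8], [5, 5, 3]]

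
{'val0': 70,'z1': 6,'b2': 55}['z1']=6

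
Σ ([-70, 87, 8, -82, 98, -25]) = (-70) + 87 + 8 + (-82) + 98 + (-25)
= 16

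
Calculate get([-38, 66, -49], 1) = 66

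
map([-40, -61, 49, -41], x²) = [1600, 3721, 2401, 1681]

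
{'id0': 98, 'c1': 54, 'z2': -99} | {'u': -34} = {'id0': 98, 'c1': 54, 'z2': -99, 'u': -34}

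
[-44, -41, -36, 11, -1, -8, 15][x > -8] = keep x where x > -8: -44✗, -41✗, -36✗, 11✓, -1✓, -8✗, 15✓
= [11, -1, 15]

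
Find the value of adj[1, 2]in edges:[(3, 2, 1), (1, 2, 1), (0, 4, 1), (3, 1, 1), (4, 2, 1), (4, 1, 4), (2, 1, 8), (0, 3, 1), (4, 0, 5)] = 1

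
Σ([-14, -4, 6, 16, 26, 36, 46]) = 112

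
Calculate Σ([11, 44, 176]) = 11 + 44 + 176
= 231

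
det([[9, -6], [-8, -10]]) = -138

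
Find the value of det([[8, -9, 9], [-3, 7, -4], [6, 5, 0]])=-137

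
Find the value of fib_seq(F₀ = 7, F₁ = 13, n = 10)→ [7, 13, 20, 33, 53, 86, 139, 225, 364, 589]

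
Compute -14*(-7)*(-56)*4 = -21952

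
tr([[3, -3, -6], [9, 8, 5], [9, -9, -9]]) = 2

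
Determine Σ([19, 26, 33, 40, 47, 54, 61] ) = 280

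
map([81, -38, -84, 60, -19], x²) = (81)²=6561, (-38)²=1444, (-84)²=7056, (60)²=3600, (-19)²=361
= [6561, 1444, 7056, 3600, 361]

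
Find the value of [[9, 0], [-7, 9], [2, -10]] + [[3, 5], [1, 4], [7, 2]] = [[12, 5], [-6, 13], [9, -8]]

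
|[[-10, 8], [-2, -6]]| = 76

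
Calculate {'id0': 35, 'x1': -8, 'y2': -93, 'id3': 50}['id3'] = 50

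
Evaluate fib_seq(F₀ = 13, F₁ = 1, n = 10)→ F_2 = F_1 + F_0 = 14
F_3 = F_2 + F_1 = 15
F_4 = F_3 + F_2 = 29
...
= [13, 1, 14, 15, 29, 44, 73, 117, 190, 307]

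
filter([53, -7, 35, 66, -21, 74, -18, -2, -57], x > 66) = keep x where x > 66: 53✗, -7✗, 35✗, 66✗, -21✗, 74✓, -18✗, -2✗, -57✗
= [74]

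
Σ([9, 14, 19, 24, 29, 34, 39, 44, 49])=261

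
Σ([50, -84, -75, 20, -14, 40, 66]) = 3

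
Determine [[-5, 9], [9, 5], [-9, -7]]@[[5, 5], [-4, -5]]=[[-61, -70], [25, 20], [-17, -10]]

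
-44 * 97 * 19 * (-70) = 5676440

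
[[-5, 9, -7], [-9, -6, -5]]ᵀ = [[-5, -9], [9, -6], [-7, -5]]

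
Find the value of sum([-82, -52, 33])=(-82) + (-52) + 33
= -101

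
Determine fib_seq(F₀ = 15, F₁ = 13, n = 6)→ [15, 13, 28, 41, 69, 110]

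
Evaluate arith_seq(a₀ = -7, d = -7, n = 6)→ a_0 = -7 + 0*-7 = -7
a_1 = -7 + 1*-7 = -14
a_2 = -7 + 2*-7 = -21
...
= [-7, -14, -21, -28, -35, -42]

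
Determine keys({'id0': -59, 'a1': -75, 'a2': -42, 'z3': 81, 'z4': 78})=['id0', 'a1', 'a2', 'z3', 'z4']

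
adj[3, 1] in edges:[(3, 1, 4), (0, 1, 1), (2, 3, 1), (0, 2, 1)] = 4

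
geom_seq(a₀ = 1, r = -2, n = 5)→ a_0 = 1*(-2)^0 = 1
a_1 = 1*(-2)^1 = -2
a_2 = 1*(-2)^2 = 4
...
= [1, -2, 4, -8, 16]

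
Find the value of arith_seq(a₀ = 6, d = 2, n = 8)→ [6, 8, 10, 12, 14, 16, 18, 20]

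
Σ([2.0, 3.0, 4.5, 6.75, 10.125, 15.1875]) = 41.5625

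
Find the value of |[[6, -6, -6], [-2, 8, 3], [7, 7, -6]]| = (1)*(6)*det([[8, 3], [7, -6]]) + (-1)*(-6)*det([[-2, 3], [7, -6]]) + (1)*(-6)*det([[-2, 8], [7, 7]])
= -414 + -54 + 420
= -48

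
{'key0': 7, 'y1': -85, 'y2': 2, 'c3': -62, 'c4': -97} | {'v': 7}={'key0': 7, 'y1': -85, 'y2': 2, 'c3': -62, 'c4': -97, 'v': 7}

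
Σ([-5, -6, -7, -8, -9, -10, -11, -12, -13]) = -81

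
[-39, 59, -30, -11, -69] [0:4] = [-39, 59, -30, -11]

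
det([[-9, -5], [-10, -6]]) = (-9)*(-6) - (-5)*(-10)
= 4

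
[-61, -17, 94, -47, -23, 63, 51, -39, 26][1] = -17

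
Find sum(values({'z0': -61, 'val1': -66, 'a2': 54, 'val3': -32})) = -105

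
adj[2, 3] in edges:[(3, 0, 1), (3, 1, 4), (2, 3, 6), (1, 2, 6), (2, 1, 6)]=6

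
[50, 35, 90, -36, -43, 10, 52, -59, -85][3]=-36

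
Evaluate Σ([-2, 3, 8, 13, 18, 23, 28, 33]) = (-2) + 3 + 8 + 13 + 18 + 23 + 28 + 33
= 124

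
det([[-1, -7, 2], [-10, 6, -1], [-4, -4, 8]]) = (1)*(-1)*det([[6, -1], [-4, 8]]) + (-1)*(-7)*det([[-10, -1], [-4, 8]]) + (1)*(2)*det([[-10, 6], [-4, -4]])
= -44 + -588 + 128
= -504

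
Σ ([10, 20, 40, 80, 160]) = 10 + 20 + 40 + 80 + 160
= 310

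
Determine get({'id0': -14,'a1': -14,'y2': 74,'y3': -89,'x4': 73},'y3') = -89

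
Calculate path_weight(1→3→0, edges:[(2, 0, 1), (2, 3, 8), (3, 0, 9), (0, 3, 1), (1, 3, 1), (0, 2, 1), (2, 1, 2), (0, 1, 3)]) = w(1→3)=1 + w(3→0)=9
= 10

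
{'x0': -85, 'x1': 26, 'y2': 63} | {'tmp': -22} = {'x0': -85, 'x1': 26, 'y2': 63, 'tmp': -22}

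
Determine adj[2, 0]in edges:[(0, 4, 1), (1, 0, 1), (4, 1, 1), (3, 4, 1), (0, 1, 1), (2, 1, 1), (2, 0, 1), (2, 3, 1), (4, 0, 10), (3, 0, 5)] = 1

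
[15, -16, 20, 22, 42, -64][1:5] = [-16, 20, 22, 42]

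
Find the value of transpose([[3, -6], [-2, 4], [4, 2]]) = [[3, -2, 4], [-6, 4, 2]]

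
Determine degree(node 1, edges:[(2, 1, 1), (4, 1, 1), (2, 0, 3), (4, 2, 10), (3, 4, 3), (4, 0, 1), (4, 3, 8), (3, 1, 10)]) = 3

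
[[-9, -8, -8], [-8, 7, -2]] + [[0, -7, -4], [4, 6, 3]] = [[-9, -15, -12], [-4, 13, 1]]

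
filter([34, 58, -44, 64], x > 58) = [64]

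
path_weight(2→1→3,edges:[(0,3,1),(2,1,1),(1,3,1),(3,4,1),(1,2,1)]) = w(2→1)=1 + w(1→3)=1
= 2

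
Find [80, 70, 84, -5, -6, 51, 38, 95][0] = 80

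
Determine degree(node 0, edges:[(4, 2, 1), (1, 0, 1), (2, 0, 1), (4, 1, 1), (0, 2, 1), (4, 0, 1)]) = 4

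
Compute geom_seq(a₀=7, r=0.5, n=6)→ [7.0, 3.5, 1.75, 0.875, 0.4375, 0.21875]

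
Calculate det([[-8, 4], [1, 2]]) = (-8)*(2) - (4)*(1)
= -20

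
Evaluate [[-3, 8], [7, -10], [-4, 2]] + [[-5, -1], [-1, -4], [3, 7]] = [[-8, 7], [6, -14], [-1, 9]]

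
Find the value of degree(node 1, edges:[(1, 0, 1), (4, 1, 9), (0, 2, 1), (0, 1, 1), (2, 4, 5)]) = 3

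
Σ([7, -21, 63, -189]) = 7 + -21 + 63 + -189
= -140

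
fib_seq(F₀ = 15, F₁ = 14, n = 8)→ [15, 14, 29, 43, 72, 115, 187, 302]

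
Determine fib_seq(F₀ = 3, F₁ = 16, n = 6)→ [3, 16, 19, 35, 54, 89]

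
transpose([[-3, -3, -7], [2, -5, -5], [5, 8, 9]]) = [[-3, 2, 5], [-3, -5, 8], [-7, -5, 9]]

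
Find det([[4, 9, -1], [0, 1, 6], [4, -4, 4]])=332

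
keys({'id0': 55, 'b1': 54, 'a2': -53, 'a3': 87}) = ['id0', 'b1', 'a2', 'a3']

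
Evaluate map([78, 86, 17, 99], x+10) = [88, 96, 27, 109]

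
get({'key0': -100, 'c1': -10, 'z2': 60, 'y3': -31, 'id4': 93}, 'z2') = 60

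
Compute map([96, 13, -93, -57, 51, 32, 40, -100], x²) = [9216, 169, 8649, 3249, 2601, 1024, 1600, 10000]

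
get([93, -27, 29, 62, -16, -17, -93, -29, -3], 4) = -16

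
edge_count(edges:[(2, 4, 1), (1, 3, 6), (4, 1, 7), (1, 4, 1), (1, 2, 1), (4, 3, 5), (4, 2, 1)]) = 7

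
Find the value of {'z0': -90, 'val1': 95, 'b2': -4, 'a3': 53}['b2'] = -4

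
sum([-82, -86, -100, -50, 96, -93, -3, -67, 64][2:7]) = -150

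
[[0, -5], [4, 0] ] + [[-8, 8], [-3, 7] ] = [[-8, 3], [1, 7]]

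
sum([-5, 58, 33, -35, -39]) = 12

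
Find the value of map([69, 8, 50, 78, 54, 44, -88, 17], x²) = [4761, 64, 2500, 6084, 2916, 1936, 7744, 289]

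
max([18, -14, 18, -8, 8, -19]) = 18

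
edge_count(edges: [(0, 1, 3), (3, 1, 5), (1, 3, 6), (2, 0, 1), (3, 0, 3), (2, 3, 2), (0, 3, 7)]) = 7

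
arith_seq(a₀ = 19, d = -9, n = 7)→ a_0 = 19 + 0*-9 = 19
a_1 = 19 + 1*-9 = 10
a_2 = 19 + 2*-9 = 1
...
= [19, 10, 1, -8, -17, -26, -35]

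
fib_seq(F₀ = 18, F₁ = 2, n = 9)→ [18, 2, 20, 22, 42, 64, 106, 170, 276]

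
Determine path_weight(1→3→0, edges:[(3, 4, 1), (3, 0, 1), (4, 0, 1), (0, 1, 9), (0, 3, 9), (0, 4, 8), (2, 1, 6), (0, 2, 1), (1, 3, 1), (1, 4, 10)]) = 2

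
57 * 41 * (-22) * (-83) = 4267362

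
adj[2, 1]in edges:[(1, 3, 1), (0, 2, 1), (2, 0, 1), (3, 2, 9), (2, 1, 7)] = 7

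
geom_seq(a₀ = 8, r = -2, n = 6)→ a_0 = 8*(-2)^0 = 8
a_1 = 8*(-2)^1 = -16
a_2 = 8*(-2)^2 = 32
...
= [8, -16, 32, -64, 128, -256]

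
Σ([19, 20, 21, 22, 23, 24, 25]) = 154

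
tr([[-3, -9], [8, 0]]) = -3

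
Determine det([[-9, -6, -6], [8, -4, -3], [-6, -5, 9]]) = 1167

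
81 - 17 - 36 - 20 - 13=-5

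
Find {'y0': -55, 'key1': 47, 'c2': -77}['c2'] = -77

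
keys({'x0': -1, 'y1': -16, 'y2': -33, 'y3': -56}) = ['x0', 'y1', 'y2', 'y3']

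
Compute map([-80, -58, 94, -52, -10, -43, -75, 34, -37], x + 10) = [-70, -48, 104, -42, 0, -33, -65, 44, -27]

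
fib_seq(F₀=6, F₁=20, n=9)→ [6, 20, 26, 46, 72, 118, 190, 308, 498]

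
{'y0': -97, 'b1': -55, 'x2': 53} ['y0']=-97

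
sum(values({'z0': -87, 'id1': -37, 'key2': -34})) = (-87) + (-37) + (-34)
= -158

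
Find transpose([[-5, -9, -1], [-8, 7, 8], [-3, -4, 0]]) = [[-5, -8, -3], [-9, 7, -4], [-1, 8, 0]]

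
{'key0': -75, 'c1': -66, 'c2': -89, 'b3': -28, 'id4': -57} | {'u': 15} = {'key0': -75, 'c1': -66, 'c2': -89, 'b3': -28, 'id4': -57, 'u': 15}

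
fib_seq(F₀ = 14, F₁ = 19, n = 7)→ F_2 = F_1 + F_0 = 33
F_3 = F_2 + F_1 = 52
F_4 = F_3 + F_2 = 85
...
= [14, 19, 33, 52, 85, 137, 222]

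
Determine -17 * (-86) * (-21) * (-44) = 1350888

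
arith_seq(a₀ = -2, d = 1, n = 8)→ [-2, -1, 0, 1, 2, 3, 4, 5]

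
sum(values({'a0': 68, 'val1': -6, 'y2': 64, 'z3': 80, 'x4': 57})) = 68 + (-6) + 64 + 80 + 57
= 263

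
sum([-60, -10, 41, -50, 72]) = -7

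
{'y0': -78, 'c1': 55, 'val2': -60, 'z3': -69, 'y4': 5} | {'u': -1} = {'y0': -78, 'c1': 55, 'val2': -60, 'z3': -69, 'y4': 5, 'u': -1}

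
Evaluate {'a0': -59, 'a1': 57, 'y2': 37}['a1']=57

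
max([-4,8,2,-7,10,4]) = 10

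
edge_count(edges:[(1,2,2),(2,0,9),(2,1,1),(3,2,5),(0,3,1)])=5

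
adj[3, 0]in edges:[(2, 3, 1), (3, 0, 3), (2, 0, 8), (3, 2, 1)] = 3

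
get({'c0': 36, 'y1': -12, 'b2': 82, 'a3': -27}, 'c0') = 36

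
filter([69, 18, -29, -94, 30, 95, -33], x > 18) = keep x where x > 18: 69✓, 18✗, -29✗, -94✗, 30✓, 95✓, -33✗
= [69, 30, 95]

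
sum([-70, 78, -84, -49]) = -125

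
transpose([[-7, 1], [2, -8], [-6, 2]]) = [[-7, 2, -6], [1, -8, 2]]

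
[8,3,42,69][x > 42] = [69]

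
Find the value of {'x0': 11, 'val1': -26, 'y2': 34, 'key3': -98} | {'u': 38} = {'x0': 11, 'val1': -26, 'y2': 34, 'key3': -98, 'u': 38}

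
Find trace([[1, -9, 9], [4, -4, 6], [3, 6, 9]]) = diagonal: 1 + (-4) + 9
= 6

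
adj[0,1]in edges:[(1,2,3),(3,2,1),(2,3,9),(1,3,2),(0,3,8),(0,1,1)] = 1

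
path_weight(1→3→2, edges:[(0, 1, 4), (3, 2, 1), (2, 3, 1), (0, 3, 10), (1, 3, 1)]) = w(1→3)=1 + w(3→2)=1
= 2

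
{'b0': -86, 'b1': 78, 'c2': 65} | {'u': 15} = {'b0': -86, 'b1': 78, 'c2': 65, 'u': 15}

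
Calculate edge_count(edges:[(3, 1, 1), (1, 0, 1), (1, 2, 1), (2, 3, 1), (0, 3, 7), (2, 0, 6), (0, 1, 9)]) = 7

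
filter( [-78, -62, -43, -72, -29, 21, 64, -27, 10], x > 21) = keep x where x > 21: -78✗, -62✗, -43✗, -72✗, -29✗, 21✗, 64✓, -27✗, 10✗
= [64]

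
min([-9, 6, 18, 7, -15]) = -15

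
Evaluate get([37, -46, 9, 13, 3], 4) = 3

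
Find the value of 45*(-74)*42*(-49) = 6853140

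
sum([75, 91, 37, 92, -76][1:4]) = 220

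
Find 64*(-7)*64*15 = -430080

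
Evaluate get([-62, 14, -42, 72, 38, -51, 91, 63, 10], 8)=10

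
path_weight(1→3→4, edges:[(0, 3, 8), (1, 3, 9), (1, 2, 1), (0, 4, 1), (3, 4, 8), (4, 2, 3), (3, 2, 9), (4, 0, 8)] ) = 17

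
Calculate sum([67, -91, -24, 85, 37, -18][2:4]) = 61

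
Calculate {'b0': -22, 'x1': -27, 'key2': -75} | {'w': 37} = {'b0': -22, 'x1': -27, 'key2': -75, 'w': 37}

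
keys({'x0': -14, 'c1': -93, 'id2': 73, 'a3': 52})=['x0', 'c1', 'id2', 'a3']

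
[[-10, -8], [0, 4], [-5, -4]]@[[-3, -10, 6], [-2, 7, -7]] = [[46, 44, -4], [-8, 28, -28], [23, 22, -2]]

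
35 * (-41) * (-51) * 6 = 439110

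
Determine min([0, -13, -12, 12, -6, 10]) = -13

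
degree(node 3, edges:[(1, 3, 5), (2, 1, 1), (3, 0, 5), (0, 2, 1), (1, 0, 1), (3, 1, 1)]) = incident: (1,3), (3,0), (3,1)
= 3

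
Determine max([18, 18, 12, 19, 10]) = 19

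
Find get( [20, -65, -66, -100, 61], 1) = -65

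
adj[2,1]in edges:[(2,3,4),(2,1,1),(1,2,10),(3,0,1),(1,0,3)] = 1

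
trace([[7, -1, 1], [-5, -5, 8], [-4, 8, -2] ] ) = 0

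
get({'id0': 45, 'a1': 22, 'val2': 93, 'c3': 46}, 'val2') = 93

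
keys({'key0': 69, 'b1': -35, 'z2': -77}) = ['key0', 'b1', 'z2']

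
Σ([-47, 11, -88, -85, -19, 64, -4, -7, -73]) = (-47) + 11 + (-88) + (-85) + (-19) + 64 + (-4) + (-7) + (-73)
= -248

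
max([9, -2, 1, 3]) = 9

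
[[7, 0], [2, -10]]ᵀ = [[7, 2], [0, -10]]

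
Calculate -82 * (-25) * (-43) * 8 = -705200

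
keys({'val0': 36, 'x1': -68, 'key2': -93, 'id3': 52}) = ['val0', 'x1', 'key2', 'id3']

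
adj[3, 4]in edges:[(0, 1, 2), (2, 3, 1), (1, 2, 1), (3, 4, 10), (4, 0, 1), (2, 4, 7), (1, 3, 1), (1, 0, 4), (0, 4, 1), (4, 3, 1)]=10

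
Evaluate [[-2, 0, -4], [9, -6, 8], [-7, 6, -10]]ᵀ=[[-2, 9, -7], [0, -6, 6], [-4, 8, -10]]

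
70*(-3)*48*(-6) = 60480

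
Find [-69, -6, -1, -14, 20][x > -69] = [-6, -1, -14, 20]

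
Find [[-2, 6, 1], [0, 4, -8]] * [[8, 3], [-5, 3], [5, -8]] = [[-41, 4], [-60, 76]]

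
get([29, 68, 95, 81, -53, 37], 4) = -53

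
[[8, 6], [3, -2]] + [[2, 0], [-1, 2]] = [[10, 6], [2, 0]]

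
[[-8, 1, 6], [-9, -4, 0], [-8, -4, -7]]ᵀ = [[-8, -9, -8], [1, -4, -4], [6, 0, -7]]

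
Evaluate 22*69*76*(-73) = -8421864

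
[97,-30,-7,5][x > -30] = keep x where x > -30: 97✓, -30✗, -7✓, 5✓
= [97, -7, 5]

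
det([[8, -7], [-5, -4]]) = -67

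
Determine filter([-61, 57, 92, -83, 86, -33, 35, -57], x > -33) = keep x where x > -33: -61✗, 57✓, 92✓, -83✗, 86✓, -33✗, 35✓, -57✗
= [57, 92, 86, 35]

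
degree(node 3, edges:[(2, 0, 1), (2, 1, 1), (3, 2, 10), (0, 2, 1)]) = 1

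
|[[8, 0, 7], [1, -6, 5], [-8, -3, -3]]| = -93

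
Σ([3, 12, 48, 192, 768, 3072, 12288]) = 3 + 12 + 48 + 192 + 768 + 3072 + 12288
= 16383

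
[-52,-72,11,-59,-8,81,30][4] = -8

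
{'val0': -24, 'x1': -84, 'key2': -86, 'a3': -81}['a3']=-81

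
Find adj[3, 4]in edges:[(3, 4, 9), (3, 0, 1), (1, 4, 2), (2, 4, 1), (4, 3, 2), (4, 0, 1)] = 9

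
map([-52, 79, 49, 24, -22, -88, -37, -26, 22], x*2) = -52*2=-104, 79*2=158, 49*2=98, 24*2=48, -22*2=-44, -88*2=-176, -37*2=-74, -26*2=-52, 22*2=44
= [-104, 158, 98, 48, -44, -176, -74, -52, 44]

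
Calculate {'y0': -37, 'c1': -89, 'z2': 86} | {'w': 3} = {'y0': -37, 'c1': -89, 'z2': 86, 'w': 3}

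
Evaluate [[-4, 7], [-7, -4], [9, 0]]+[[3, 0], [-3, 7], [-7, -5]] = [[-1, 7], [-10, 3], [2, -5]]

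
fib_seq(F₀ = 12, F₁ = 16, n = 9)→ [12, 16, 28, 44, 72, 116, 188, 304, 492]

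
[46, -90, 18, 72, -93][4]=-93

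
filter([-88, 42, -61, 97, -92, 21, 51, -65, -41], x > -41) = keep x where x > -41: -88✗, 42✓, -61✗, 97✓, -92✗, 21✓, 51✓, -65✗, -41✗
= [42, 97, 21, 51]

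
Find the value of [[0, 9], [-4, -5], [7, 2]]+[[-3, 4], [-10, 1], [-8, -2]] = [[-3, 13], [-14, -4], [-1, 0]]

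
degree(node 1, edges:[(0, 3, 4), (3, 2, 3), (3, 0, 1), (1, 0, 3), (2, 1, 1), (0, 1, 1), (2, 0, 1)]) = 3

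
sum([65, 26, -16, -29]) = 65 + 26 + (-16) + (-29)
= 46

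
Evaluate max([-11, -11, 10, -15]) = 10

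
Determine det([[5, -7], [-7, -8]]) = -89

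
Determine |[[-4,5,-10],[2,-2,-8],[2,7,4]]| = (1)*(-4)*det([[-2, -8], [7, 4]]) + (-1)*(5)*det([[2, -8], [2, 4]]) + (1)*(-10)*det([[2, -2], [2, 7]])
= -192 + -120 + -180
= -492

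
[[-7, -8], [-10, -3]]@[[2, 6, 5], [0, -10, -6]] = C[0][0] = (-7)*(2) + (-8)*(0) = -14
C[0][1] = (-7)*(6) + (-8)*(-10) = 38
C[0][2] = (-7)*(5) + (-8)*(-6) = 13
C[1][0] = (-10)*(2) + (-3)*(0) = -20
C[1][1] = (-10)*(6) + (-3)*(-10) = -30
C[1][2] = (-10)*(5) + (-3)*(-6) = -32
= [[-14, 38, 13], [-20, -30, -32]]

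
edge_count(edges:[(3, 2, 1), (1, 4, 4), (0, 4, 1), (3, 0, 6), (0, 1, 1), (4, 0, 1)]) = 6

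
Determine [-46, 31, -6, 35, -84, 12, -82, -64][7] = -64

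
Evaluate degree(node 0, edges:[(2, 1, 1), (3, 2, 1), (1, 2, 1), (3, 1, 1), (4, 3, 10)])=0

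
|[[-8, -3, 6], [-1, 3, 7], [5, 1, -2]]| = -91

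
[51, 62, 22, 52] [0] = 51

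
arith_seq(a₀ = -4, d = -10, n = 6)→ a_0 = -4 + 0*-10 = -4
a_1 = -4 + 1*-10 = -14
a_2 = -4 + 2*-10 = -24
...
= [-4, -14, -24, -34, -44, -54]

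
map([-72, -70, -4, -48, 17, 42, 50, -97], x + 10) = [-62, -60, 6, -38, 27, 52, 60, -87]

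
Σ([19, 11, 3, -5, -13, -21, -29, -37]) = -72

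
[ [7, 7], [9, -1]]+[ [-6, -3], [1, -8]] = [[1, 4], [10, -9]]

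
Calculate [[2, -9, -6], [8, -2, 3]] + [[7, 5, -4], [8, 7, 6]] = [[9, -4, -10], [16, 5, 9]]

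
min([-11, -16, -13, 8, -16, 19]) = -16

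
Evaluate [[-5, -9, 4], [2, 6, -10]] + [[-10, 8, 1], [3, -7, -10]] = [[-15, -1, 5], [5, -1, -20]]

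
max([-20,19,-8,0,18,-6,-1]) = 19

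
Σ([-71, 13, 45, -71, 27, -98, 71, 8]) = -76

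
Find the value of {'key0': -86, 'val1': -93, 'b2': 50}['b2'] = 50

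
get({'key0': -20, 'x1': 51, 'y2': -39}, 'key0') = -20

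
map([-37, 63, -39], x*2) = [-74, 126, -78]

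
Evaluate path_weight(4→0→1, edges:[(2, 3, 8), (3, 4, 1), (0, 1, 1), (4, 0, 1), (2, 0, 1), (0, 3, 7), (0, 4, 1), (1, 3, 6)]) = w(4→0)=1 + w(0→1)=1
= 2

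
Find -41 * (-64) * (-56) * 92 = -13518848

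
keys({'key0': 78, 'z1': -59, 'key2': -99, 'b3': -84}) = ['key0', 'z1', 'key2', 'b3']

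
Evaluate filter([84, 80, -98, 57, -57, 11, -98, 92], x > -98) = keep x where x > -98: 84✓, 80✓, -98✗, 57✓, -57✓, 11✓, -98✗, 92✓
= [84, 80, 57, -57, 11, 92]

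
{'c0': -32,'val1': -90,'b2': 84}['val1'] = -90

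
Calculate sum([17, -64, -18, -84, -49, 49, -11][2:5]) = -151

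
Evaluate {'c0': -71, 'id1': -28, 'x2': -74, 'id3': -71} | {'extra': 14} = {'c0': -71, 'id1': -28, 'x2': -74, 'id3': -71, 'extra': 14}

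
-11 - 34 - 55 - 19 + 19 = -100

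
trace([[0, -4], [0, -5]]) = diagonal: 0 + (-5)
= -5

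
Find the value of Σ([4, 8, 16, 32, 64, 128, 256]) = 508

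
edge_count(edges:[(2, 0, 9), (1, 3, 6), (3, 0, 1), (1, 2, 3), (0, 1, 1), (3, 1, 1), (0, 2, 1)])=7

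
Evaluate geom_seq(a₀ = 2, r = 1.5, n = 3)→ a_0 = 2*1.5^0 = 2.0
a_1 = 2*1.5^1 = 3.0
a_2 = 2*1.5^2 = 4.5
= [2.0, 3.0, 4.5]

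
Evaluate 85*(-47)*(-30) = 119850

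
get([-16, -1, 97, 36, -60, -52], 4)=-60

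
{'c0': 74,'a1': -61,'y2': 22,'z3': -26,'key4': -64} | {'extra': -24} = {'c0': 74, 'a1': -61, 'y2': 22, 'z3': -26, 'key4': -64, 'extra': -24}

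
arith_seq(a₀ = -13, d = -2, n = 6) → a_0 = -13 + 0*-2 = -13
a_1 = -13 + 1*-2 = -15
a_2 = -13 + 2*-2 = -17
...
= [-13, -15, -17, -19, -21, -23]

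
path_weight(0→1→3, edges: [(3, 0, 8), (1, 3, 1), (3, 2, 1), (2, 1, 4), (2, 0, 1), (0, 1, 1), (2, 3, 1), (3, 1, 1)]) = 2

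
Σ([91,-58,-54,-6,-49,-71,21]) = -126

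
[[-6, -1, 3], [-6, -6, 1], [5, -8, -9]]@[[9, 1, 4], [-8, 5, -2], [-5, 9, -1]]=[[-61, 16, -25], [-11, -27, -13], [154, -116, 45]]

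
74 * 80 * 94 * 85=47300800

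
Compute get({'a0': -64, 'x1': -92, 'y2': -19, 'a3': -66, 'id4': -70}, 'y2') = -19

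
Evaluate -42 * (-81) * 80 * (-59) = -16057440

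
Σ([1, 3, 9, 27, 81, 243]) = 364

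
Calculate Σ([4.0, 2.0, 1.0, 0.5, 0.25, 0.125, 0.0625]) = 7.9375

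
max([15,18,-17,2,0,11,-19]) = 18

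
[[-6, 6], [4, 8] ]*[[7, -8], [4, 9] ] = [[-18, 102], [60, 40]]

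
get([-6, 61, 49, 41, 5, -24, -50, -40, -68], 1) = 61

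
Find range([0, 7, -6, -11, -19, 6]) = 26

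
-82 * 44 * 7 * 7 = -176792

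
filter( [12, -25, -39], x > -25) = [12]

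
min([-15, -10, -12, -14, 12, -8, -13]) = -15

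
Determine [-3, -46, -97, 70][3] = 70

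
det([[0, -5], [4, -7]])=(0)*(-7) - (-5)*(4)
= 20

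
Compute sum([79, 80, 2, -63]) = 98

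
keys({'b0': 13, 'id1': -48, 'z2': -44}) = ['b0', 'id1', 'z2']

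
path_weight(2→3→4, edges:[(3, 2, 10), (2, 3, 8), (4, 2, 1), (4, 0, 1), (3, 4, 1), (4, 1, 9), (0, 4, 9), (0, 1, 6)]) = 9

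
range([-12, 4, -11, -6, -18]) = 22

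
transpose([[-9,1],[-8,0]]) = [[-9, -8], [1, 0]]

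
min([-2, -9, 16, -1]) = -9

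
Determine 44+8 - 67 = -15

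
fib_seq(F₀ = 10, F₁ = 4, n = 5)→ F_2 = F_1 + F_0 = 14
F_3 = F_2 + F_1 = 18
F_4 = F_3 + F_2 = 32
= [10, 4, 14, 18, 32]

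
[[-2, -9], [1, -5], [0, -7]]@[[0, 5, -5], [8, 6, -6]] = C[0][0] = (-2)*(0) + (-9)*(8) = -72
C[0][1] = (-2)*(5) + (-9)*(6) = -64
C[0][2] = (-2)*(-5) + (-9)*(-6) = 64
C[1][0] = (1)*(0) + (-5)*(8) = -40
C[1][1] = (1)*(5) + (-5)*(6) = -25
C[1][2] = (1)*(-5) + (-5)*(-6) = 25
... (3 more cells)
= [[-72, -64, 64], [-40, -25, 25], [-56, -42, 42]]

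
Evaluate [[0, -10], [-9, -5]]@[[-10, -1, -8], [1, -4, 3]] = C[0][0] = (0)*(-10) + (-10)*(1) = -10
C[0][1] = (0)*(-1) + (-10)*(-4) = 40
C[0][2] = (0)*(-8) + (-10)*(3) = -30
C[1][0] = (-9)*(-10) + (-5)*(1) = 85
C[1][1] = (-9)*(-1) + (-5)*(-4) = 29
C[1][2] = (-9)*(-8) + (-5)*(3) = 57
= [[-10, 40, -30], [85, 29, 57]]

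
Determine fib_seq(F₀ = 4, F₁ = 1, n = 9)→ [4, 1, 5, 6, 11, 17, 28, 45, 73]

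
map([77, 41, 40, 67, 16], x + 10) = 77+10=87, 41+10=51, 40+10=50, 67+10=77, 16+10=26
= [87, 51, 50, 77, 26]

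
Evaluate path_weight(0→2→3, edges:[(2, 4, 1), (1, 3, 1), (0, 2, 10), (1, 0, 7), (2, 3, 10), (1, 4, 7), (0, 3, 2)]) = w(0→2)=10 + w(2→3)=10
= 20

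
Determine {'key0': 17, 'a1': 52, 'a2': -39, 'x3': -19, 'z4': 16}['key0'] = 17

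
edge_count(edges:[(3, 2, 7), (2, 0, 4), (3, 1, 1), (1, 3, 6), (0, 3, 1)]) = 5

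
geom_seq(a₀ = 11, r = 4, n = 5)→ [11, 44, 176, 704, 2816]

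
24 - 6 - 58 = -40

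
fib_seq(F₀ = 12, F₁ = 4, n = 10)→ F_2 = F_1 + F_0 = 16
F_3 = F_2 + F_1 = 20
F_4 = F_3 + F_2 = 36
...
= [12, 4, 16, 20, 36, 56, 92, 148, 240, 388]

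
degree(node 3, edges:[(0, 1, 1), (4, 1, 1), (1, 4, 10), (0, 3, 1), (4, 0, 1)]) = 1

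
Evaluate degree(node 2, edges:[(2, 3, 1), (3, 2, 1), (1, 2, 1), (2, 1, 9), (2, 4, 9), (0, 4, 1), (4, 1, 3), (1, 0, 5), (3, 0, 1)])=incident: (2,3), (3,2), (1,2), (2,1), (2,4)
= 5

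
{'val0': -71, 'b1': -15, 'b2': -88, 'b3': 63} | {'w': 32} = {'val0': -71, 'b1': -15, 'b2': -88, 'b3': 63, 'w': 32}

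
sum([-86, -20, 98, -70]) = (-86) + (-20) + 98 + (-70)
= -78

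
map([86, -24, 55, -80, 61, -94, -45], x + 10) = 86+10=96, -24+10=-14, 55+10=65, -80+10=-70, 61+10=71, -94+10=-84, -45+10=-35
= [96, -14, 65, -70, 71, -84, -35]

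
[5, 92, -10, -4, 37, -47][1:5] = [92, -10, -4, 37]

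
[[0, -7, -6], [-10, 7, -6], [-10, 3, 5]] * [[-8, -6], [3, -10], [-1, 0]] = C[0][0] = (0)*(-8) + (-7)*(3) + (-6)*(-1) = -15
C[0][1] = (0)*(-6) + (-7)*(-10) + (-6)*(0) = 70
C[1][0] = (-10)*(-8) + (7)*(3) + (-6)*(-1) = 107
C[1][1] = (-10)*(-6) + (7)*(-10) + (-6)*(0) = -10
C[2][0] = (-10)*(-8) + (3)*(3) + (5)*(-1) = 84
C[2][1] = (-10)*(-6) + (3)*(-10) + (5)*(0) = 30
= [[-15, 70], [107, -10], [84, 30]]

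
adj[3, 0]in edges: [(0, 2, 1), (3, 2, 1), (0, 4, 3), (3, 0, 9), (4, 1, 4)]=9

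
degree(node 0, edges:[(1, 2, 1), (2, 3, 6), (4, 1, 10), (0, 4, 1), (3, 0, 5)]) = incident: (0,4), (3,0)
= 2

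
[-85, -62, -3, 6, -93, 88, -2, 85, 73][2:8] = [-3, 6, -93, 88, -2, 85]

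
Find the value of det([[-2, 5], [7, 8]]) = (-2)*(8) - (5)*(7)
= -51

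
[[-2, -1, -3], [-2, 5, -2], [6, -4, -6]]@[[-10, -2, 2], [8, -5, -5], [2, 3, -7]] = C[0][0] = (-2)*(-10) + (-1)*(8) + (-3)*(2) = 6
C[0][1] = (-2)*(-2) + (-1)*(-5) + (-3)*(3) = 0
C[0][2] = (-2)*(2) + (-1)*(-5) + (-3)*(-7) = 22
C[1][0] = (-2)*(-10) + (5)*(8) + (-2)*(2) = 56
C[1][1] = (-2)*(-2) + (5)*(-5) + (-2)*(3) = -27
C[1][2] = (-2)*(2) + (5)*(-5) + (-2)*(-7) = -15
... (3 more cells)
= [[6, 0, 22], [56, -27, -15], [-104, -10, 74]]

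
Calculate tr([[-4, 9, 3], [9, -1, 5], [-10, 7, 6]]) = 1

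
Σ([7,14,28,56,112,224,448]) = 7 + 14 + 28 + 56 + 112 + 224 + 448
= 889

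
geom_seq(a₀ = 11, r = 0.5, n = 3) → a_0 = 11*0.5^0 = 11.0
a_1 = 11*0.5^1 = 5.5
a_2 = 11*0.5^2 = 2.75
= [11.0, 5.5, 2.75]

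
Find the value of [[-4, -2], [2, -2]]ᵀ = [[-4, 2], [-2, -2]]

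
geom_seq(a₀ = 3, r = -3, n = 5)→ [3, -9, 27, -81, 243]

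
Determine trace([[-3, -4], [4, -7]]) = diagonal: (-3) + (-7)
= -10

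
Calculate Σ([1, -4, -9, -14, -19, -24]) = 1 + (-4) + (-9) + (-14) + (-19) + (-24)
= -69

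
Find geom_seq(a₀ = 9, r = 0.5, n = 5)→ a_0 = 9*0.5^0 = 9.0
a_1 = 9*0.5^1 = 4.5
a_2 = 9*0.5^2 = 2.25
...
= [9.0, 4.5, 2.25, 1.125, 0.5625]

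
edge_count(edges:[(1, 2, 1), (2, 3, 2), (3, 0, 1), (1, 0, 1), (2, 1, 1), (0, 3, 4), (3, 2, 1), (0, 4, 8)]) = 8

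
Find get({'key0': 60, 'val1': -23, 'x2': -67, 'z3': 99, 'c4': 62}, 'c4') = 62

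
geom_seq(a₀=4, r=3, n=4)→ [4, 12, 36, 108]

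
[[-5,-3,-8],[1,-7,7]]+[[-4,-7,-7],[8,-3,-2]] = [[-9, -10, -15], [9, -10, 5]]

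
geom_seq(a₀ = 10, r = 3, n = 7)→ a_0 = 10*3^0 = 10
a_1 = 10*3^1 = 30
a_2 = 10*3^2 = 90
...
= [10, 30, 90, 270, 810, 2430, 7290]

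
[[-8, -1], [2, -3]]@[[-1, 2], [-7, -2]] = [[15, -14], [19, 10]]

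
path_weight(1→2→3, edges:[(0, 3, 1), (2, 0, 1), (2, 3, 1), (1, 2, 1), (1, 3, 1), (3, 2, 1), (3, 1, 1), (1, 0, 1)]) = w(1→2)=1 + w(2→3)=1
= 2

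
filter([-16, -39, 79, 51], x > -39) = keep x where x > -39: -16✓, -39✗, 79✓, 51✓
= [-16, 79, 51]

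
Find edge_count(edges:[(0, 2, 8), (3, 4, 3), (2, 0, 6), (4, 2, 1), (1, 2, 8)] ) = 5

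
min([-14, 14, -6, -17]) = -17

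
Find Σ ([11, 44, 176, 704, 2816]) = 11 + 44 + 176 + 704 + 2816
= 3751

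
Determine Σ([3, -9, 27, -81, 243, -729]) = -546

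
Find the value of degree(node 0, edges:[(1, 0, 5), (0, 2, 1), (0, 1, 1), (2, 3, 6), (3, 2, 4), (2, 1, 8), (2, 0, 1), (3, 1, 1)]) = 4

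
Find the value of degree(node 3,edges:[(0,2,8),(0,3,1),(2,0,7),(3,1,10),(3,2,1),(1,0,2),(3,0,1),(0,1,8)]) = 4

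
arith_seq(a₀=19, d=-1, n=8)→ [19, 18, 17, 16, 15, 14, 13, 12]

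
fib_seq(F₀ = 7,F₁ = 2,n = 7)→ F_2 = F_1 + F_0 = 9
F_3 = F_2 + F_1 = 11
F_4 = F_3 + F_2 = 20
...
= [7, 2, 9, 11, 20, 31, 51]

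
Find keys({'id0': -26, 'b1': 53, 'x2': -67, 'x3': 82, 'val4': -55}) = ['id0', 'b1', 'x2', 'x3', 'val4']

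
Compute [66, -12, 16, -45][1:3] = [-12, 16]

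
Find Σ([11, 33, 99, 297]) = 440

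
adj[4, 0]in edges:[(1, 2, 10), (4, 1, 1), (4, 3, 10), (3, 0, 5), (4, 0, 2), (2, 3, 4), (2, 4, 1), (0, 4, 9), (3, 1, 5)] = 2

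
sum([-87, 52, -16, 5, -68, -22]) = (-87) + 52 + (-16) + 5 + (-68) + (-22)
= -136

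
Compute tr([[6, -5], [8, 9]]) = diagonal: 6 + 9
= 15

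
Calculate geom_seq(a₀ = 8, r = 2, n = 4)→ a_0 = 8*2^0 = 8
a_1 = 8*2^1 = 16
a_2 = 8*2^2 = 32
...
= [8, 16, 32, 64]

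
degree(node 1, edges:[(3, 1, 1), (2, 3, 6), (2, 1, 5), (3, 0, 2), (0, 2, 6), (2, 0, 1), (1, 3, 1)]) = 3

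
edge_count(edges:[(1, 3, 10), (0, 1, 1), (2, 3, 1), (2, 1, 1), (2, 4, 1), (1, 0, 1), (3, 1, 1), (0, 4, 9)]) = 8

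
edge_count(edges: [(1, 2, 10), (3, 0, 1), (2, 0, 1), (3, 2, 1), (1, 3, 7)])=5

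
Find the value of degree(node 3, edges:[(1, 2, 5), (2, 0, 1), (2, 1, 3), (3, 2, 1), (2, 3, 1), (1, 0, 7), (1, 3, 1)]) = 3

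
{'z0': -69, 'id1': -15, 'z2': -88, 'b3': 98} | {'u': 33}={'z0': -69, 'id1': -15, 'z2': -88, 'b3': 98, 'u': 33}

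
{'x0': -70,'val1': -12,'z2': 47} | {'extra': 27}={'x0': -70, 'val1': -12, 'z2': 47, 'extra': 27}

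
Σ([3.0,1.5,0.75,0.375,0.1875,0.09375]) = 5.90625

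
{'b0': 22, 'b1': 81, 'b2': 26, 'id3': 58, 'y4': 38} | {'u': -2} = {'b0': 22, 'b1': 81, 'b2': 26, 'id3': 58, 'y4': 38, 'u': -2}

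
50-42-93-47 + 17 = -115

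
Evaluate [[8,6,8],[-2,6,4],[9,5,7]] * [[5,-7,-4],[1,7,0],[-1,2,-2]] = C[0][0] = (8)*(5) + (6)*(1) + (8)*(-1) = 38
C[0][1] = (8)*(-7) + (6)*(7) + (8)*(2) = 2
C[0][2] = (8)*(-4) + (6)*(0) + (8)*(-2) = -48
C[1][0] = (-2)*(5) + (6)*(1) + (4)*(-1) = -8
C[1][1] = (-2)*(-7) + (6)*(7) + (4)*(2) = 64
C[1][2] = (-2)*(-4) + (6)*(0) + (4)*(-2) = 0
... (3 more cells)
= [[38, 2, -48], [-8, 64, 0], [43, -14, -50]]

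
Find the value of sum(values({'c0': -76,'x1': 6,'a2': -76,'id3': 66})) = -80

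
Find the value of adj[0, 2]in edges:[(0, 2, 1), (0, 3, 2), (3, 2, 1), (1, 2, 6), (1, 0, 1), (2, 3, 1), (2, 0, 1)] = 1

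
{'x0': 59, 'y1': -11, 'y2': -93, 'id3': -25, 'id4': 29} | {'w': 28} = {'x0': 59, 'y1': -11, 'y2': -93, 'id3': -25, 'id4': 29, 'w': 28}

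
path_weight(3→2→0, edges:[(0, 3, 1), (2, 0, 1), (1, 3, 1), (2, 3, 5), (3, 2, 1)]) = w(3→2)=1 + w(2→0)=1
= 2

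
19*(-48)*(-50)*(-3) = -136800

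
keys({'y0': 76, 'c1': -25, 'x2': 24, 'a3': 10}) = ['y0', 'c1', 'x2', 'a3']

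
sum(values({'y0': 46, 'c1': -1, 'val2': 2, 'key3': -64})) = -17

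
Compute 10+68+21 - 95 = 4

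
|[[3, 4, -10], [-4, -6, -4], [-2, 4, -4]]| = 368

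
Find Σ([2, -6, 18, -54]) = 2 + -6 + 18 + -54
= -40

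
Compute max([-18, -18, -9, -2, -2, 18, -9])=18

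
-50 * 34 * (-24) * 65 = 2652000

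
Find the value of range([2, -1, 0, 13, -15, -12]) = 28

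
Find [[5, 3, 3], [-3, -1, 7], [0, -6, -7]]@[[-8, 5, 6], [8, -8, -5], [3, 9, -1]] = C[0][0] = (5)*(-8) + (3)*(8) + (3)*(3) = -7
C[0][1] = (5)*(5) + (3)*(-8) + (3)*(9) = 28
C[0][2] = (5)*(6) + (3)*(-5) + (3)*(-1) = 12
C[1][0] = (-3)*(-8) + (-1)*(8) + (7)*(3) = 37
C[1][1] = (-3)*(5) + (-1)*(-8) + (7)*(9) = 56
C[1][2] = (-3)*(6) + (-1)*(-5) + (7)*(-1) = -20
... (3 more cells)
= [[-7, 28, 12], [37, 56, -20], [-69, -15, 37]]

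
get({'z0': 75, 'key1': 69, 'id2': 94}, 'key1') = 69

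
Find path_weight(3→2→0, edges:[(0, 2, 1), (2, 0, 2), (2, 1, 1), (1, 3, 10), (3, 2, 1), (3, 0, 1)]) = w(3→2)=1 + w(2→0)=2
= 3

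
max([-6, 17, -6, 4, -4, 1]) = 17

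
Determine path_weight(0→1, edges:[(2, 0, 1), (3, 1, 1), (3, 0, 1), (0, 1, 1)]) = w(0→1)=1
= 1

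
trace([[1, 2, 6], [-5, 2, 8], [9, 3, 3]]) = 6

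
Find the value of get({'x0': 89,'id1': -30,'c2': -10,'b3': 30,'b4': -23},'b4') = -23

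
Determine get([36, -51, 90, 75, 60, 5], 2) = 90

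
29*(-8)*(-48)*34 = 378624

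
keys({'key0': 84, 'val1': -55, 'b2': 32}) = ['key0', 'val1', 'b2']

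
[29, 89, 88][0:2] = [29, 89]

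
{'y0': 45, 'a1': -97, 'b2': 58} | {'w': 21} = {'y0': 45, 'a1': -97, 'b2': 58, 'w': 21}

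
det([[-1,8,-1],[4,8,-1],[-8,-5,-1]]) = (1)*(-1)*det([[8, -1], [-5, -1]]) + (-1)*(8)*det([[4, -1], [-8, -1]]) + (1)*(-1)*det([[4, 8], [-8, -5]])
= 13 + 96 + -44
= 65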